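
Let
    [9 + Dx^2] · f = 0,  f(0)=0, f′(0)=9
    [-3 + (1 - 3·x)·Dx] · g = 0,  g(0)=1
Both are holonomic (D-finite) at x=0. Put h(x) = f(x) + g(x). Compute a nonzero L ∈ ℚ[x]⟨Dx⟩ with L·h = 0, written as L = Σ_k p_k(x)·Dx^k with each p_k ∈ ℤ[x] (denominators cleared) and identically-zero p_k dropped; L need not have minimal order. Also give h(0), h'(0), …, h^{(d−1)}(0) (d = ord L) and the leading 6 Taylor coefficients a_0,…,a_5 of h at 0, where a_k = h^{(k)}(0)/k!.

f: a_k = 0, 9, 0, -27/2, 0, 243/40, …
g: a_k = 1, 3, 9, 27, 81, 243, …
f+g: L₀ = lclm(L_f,L_g), ord ≤ 2+1.
L = (-63 + 54·x - 81·x^2) + (9 - 45·x + 81·x^2 - 81·x^3)·Dx + (-7 + 6·x - 9·x^2)·Dx^2 + (1 - 5·x + 9·x^2 - 9·x^3)·Dx^3  (order 3).
h: a_k = 1, 12, 9, 27/2, 81, 9963/40, …
ICs: h(0) = 1, h′(0) = 12, h′′(0) = 18.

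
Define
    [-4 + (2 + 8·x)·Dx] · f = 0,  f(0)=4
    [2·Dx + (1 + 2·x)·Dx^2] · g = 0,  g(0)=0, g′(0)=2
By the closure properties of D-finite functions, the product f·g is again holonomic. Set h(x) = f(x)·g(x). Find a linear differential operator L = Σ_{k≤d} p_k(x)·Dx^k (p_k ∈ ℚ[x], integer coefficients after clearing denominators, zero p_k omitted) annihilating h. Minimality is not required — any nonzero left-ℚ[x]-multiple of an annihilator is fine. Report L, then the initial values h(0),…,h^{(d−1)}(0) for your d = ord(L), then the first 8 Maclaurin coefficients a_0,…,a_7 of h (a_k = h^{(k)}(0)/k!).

f: a_k = 4, 8, -8, 16, -40, 112, -336, 1056, …
g: a_k = 0, 2, -2, 8/3, -4, 32/5, -32/3, 128/7, …
h₀=f·g: eliminate ⇒ L₀, order ≤ 1·2.
L = (8 + 8·x) + (-2 - 8·x)·Dx + (1 + 10·x + 32·x^2 + 32·x^3)·Dx^2  (order 2).
h: a_k = 0, 8, 8, -64/3, 160/3, -2096/15, 1936/5, -39552/35, …
ICs: h(0) = 0, h′(0) = 8.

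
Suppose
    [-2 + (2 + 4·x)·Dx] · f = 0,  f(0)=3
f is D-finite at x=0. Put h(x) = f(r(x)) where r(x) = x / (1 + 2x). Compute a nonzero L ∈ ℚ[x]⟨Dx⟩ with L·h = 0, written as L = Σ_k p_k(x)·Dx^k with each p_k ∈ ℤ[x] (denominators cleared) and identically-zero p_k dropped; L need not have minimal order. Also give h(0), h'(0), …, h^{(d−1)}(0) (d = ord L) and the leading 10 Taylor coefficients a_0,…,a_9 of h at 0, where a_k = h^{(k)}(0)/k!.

L = -1 + (1 + 6·x + 8·x^2)·Dx  (order 1).
h: a_k = 3, 3, -15/2, 39/2, -423/8, 1197/8, -7059/16, 21615/16, -547383/128, 1782609/128, …
ICs: h(0) = 3.

f: a_k = 3, 3, -3/2, 3/2, -15/8, 21/8, -63/16, 99/16, -1287/128, 2145/128, …
f∘r: x↦r, Dx↦Dx/r' in L_f ⇒ L₀.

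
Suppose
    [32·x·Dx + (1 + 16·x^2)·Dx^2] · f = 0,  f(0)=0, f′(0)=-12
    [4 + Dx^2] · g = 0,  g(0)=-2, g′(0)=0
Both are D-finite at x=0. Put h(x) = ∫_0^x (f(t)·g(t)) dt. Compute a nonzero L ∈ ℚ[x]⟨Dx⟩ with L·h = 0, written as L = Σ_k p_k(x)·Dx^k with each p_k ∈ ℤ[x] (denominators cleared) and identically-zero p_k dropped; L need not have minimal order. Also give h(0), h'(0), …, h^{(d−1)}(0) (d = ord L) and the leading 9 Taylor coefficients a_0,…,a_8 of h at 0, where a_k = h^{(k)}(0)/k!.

L = (1360 + 60416·x^2 + 106496·x^4 + 262144·x^6 + 1048576·x^8)·Dx + (2304·x + 45056·x^3 + 196608·x^5 + 1048576·x^7)·Dx^2 + (360 + 15872·x^2 + 36864·x^4 + 131072·x^6 + 524288·x^8)·Dx^3 + (576·x + 11264·x^3 + 49152·x^5 + 262144·x^7)·Dx^4 + (5 + 192·x^2 + 2560·x^4 + 16384·x^6 + 65536·x^8)·Dx^5  (order 5).
h: a_k = 0, 0, 12, 0, -44, 0, 3752/15, 0, -217724/105, …
ICs: h(0) = 0, h′(0) = 0, h′′(0) = 24, h′′′(0) = 0, h′′′′(0) = -1056.

f: a_k = 0, -12, 0, 64, 0, -3072/5, 0, 49152/7, 0, …
g: a_k = -2, 0, 4, 0, -4/3, 0, 8/45, 0, -4/315, …
Sym-product of L_f,L_g gives L₀ (≤ ord 4).
h=∫h₀ ⇒ L = L₀·Dx.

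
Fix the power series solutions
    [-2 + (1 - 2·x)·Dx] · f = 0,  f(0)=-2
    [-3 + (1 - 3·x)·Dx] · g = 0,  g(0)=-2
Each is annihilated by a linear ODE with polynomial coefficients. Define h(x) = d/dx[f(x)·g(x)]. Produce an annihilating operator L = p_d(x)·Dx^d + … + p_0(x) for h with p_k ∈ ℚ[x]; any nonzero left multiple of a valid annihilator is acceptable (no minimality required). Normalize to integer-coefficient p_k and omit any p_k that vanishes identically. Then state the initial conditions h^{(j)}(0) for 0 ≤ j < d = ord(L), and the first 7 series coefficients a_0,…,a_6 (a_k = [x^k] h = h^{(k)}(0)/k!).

f: a_k = -2, -4, -8, -16, -32, -64, -128, …
g: a_k = -2, -6, -18, -54, -162, -486, -1458, …
Product ⇒ symmetric product L₀, ord ≤ 1.
Differentiate: ansatz ord ≤ ord L₀ ⇒ L.
L = (38 - 180·x + 216·x^2) + (-5 + 37·x - 90·x^2 + 72·x^3)·Dx  (order 1).
h: a_k = 20, 152, 780, 3376, 13300, 49416, 176540, …
ICs: h(0) = 20.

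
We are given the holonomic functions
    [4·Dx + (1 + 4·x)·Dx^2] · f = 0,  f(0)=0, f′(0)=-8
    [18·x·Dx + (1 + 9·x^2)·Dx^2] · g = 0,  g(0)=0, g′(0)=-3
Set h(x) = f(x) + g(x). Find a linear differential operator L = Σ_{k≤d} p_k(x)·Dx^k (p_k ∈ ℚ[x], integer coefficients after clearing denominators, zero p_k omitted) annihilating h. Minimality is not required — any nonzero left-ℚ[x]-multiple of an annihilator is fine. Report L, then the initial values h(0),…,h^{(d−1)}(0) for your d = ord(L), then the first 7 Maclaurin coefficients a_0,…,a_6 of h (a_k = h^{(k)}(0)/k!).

L = (-36 - 432·x + 972·x^2 + 1296·x^3)·Dx + (-25 - 72·x - 189·x^2 + 1944·x^3 + 2592·x^4)·Dx^2 + (-2 + x + 36·x^2 + 81·x^3 + 486·x^4 + 648·x^5)·Dx^3  (order 3).
h: a_k = 0, -11, 16, -101/3, 128, -2291/5, 4096/3, …
ICs: h(0) = 0, h′(0) = -11, h′′(0) = 32.

f: a_k = 0, -8, 16, -128/3, 128, -2048/5, 4096/3, …
g: a_k = 0, -3, 0, 9, 0, -243/5, 0, …
L₀ := lclm(L_f,L_g); ord L₀ ≤ 2+2.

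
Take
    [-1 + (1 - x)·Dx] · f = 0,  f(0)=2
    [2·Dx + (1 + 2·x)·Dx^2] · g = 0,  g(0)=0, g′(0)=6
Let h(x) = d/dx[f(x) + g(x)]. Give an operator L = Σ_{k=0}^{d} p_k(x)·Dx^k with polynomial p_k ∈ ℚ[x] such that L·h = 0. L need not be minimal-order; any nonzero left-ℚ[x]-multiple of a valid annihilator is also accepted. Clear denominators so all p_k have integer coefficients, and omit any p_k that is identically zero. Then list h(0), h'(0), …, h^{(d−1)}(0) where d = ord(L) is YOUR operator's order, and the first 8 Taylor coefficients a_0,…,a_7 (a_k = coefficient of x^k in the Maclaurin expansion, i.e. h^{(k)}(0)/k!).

f: a_k = 2, 2, 2, 2, 2, 2, 2, 2, …
g: a_k = 0, 6, -6, 8, -12, 96/5, -32, 384/7, …
Sum ⇒ L₀ = lclm(L_f,L_g) in ℚ(x)⟨Dx⟩.
Differentiate: ansatz ord ≤ ord L₀ ⇒ L.
L = (14 + 4·x) + (-1 + 20·x + 8·x^2)·Dx + (-2 - 3·x + 3·x^2 + 2·x^3)·Dx^2  (order 2).
h: a_k = 8, -8, 30, -40, 106, -180, 398, -752, …
ICs: h(0) = 8, h′(0) = -8.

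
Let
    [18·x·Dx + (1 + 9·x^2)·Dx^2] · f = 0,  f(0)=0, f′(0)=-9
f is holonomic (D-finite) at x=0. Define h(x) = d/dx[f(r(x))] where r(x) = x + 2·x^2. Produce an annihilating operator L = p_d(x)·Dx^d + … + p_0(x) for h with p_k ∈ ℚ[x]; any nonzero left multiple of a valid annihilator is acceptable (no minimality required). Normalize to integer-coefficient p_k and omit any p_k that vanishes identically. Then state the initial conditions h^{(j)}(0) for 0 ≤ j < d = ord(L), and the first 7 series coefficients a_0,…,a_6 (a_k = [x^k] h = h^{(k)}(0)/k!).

f: a_k = 0, -9, 0, 27, 0, -729/5, 0, …
f∘r: x↦r, Dx↦Dx/r' in L_f ⇒ L₀.
Differentiate: ansatz ord ≤ ord L₀ ⇒ L.
L = (-4 + 18·x + 144·x^2 + 432·x^3 + 432·x^4) + (1 + 4·x + 9·x^2 + 72·x^3 + 180·x^4 + 144·x^5)·Dx  (order 1).
h: a_k = -9, -36, 81, 648, 891, -7452, -34263, …
ICs: h(0) = -9.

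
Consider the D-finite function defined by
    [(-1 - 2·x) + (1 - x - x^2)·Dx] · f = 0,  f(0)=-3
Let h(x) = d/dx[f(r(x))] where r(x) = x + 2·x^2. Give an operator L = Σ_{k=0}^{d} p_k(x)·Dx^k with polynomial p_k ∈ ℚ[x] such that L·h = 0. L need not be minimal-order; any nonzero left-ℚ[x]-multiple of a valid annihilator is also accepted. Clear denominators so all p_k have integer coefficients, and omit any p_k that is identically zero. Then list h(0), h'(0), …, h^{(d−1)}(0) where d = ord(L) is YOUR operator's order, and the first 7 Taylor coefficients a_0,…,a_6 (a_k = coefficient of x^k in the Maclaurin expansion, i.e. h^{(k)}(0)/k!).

L = (8 + 42·x + 126·x^2 + 208·x^3 + 408·x^4 + 480·x^5 + 320·x^6) + (-1 - 5·x - 3·x^2 + 18·x^3 + 80·x^4 + 120·x^5 + 112·x^6 + 64·x^7)·Dx  (order 1).
h: a_k = -3, -24, -99, -372, -1260, -4266, -13797, …
ICs: h(0) = -3.

f: a_k = -3, -3, -6, -9, -15, -24, -39, …
Substitute x→r, Dx→(1/r')Dx; clear ⇒ L₀.
Differentiate: ansatz ord ≤ ord L₀ ⇒ L.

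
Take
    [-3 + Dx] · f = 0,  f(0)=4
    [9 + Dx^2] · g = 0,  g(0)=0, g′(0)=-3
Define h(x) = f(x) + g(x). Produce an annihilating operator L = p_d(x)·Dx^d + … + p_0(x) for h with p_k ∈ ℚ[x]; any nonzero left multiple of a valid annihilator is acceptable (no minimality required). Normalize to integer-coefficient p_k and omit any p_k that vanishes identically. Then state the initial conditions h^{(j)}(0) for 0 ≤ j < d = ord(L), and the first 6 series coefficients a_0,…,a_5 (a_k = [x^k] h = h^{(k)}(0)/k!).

L = -27 + 9·Dx - 3·Dx^2 + Dx^3  (order 3).
h: a_k = 4, 9, 18, 45/2, 27/2, 243/40, …
ICs: h(0) = 4, h′(0) = 9, h′′(0) = 36.

f: a_k = 4, 12, 18, 18, 27/2, 81/10, …
g: a_k = 0, -3, 0, 9/2, 0, -81/40, …
f+g: L₀ = lclm(L_f,L_g), ord ≤ 1+2.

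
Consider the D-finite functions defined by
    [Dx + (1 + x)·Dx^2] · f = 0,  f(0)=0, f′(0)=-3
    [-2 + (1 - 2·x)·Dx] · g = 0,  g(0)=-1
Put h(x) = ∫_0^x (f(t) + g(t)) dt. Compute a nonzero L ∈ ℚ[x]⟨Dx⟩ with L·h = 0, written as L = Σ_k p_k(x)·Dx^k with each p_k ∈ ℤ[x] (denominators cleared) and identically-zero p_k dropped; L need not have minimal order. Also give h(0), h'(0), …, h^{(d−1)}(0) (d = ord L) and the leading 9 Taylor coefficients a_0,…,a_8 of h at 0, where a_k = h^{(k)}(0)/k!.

f: a_k = 0, -3, 3/2, -1, 3/4, -3/5, 1/2, -3/7, 3/8, …
g: a_k = -1, -2, -4, -8, -16, -32, -64, -128, -256, …
f+g: L₀ = lclm(L_f,L_g), ord ≤ 2+1.
h=∫₀ˣh₀: take L = L₀·Dx.
L = (-32 - 8·x)·Dx^2 + (-22 - 56·x - 16·x^2)·Dx^3 + (5 - 3·x - 12·x^2 - 4·x^3)·Dx^4  (order 4).
h: a_k = 0, -1, -5/2, -5/6, -9/4, -61/20, -163/30, -127/14, -899/56, …
ICs: h(0) = 0, h′(0) = -1, h′′(0) = -5, h′′′(0) = -5.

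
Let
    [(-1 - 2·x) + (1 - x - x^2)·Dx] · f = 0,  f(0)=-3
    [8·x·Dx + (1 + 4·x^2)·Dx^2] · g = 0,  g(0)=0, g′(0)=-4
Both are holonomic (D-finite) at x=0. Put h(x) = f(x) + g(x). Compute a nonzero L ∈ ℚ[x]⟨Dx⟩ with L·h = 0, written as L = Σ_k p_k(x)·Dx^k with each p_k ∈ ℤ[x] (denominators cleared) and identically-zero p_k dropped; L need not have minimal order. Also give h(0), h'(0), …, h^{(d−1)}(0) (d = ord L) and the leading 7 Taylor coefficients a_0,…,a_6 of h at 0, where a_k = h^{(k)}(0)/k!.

f: a_k = -3, -3, -6, -9, -15, -24, -39, …
g: a_k = 0, -4, 0, 16/3, 0, -64/5, 0, …
Weyl lclm of L_f,L_g ⇒ L₀ (ord ≤ 3).
L = (-16 + 64·x + 400·x^2 + 576·x^3 + 696·x^4 + 96·x^6)·Dx + (13 + 24·x + 22·x^2 + 204·x^3 + 548·x^4 + 488·x^5 + 48·x^6 + 96·x^7)·Dx^2 + (-2 - 5·x - 14·x^2 + 2·x^3 - 13·x^4 + 92·x^5 + 48·x^6 + 16·x^7 + 16·x^8)·Dx^3  (order 3).
h: a_k = -3, -7, -6, -11/3, -15, -184/5, -39, …
ICs: h(0) = -3, h′(0) = -7, h′′(0) = -12.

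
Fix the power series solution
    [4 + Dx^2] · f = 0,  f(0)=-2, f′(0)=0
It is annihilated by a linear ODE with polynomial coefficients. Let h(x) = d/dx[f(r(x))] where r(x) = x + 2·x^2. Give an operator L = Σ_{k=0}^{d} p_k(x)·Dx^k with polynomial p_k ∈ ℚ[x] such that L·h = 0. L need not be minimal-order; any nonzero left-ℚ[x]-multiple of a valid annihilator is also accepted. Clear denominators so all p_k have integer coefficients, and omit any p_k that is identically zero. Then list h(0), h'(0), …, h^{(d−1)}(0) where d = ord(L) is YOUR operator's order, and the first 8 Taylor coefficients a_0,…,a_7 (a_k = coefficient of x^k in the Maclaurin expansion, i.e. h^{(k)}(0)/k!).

L = (52 + 64·x + 384·x^2 + 1024·x^3 + 1024·x^4) + (-12 - 48·x)·Dx + (1 + 8·x + 16·x^2)·Dx^2  (order 2).
h: a_k = 0, 8, 48, 176/3, -160/3, -2864/15, -4256/15, -26912/315, …
ICs: h(0) = 0, h′(0) = 8.

f: a_k = -2, 0, 4, 0, -4/3, 0, 8/45, 0, …
Change of var in L_f (x↦r) gives L₀.
h₀' ⇒ L via d/dx closure of L₀.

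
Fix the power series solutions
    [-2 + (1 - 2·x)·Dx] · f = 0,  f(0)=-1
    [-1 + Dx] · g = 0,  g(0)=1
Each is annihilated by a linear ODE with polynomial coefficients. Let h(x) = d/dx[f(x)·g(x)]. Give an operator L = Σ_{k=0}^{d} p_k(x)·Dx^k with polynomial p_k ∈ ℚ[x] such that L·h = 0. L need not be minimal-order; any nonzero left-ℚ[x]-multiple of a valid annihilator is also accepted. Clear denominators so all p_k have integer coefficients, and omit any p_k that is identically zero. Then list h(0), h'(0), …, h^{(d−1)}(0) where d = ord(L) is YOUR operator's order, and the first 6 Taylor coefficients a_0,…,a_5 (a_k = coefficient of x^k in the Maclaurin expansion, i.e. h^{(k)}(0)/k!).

L = (13 - 12·x + 4·x^2) + (-3 + 8·x - 4·x^2)·Dx  (order 1).
h: a_k = -3, -13, -79/2, -211/2, -6331/24, -75973/120, …
ICs: h(0) = -3.

f: a_k = -1, -2, -4, -8, -16, -32, …
g: a_k = 1, 1, 1/2, 1/6, 1/24, 1/120, …
Product ⇒ symmetric product L₀, ord ≤ 1.
Differentiate: ansatz ord ≤ ord L₀ ⇒ L.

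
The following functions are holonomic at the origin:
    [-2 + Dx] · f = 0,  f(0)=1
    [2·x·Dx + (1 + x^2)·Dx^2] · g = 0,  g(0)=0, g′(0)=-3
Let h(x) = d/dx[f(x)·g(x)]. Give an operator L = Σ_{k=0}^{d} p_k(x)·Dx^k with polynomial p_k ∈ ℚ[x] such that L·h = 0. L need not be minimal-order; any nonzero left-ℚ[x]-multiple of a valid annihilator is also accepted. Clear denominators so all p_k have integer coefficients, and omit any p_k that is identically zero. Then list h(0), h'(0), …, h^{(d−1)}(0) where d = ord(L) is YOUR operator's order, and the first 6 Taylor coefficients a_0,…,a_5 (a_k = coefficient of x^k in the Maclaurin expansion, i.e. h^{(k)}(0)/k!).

f: a_k = 1, 2, 2, 4/3, 2/3, 4/15, …
g: a_k = 0, -3, 0, 1, 0, -3/5, …
f·g: L₀ = L_f ⊗_s L_g, ord ≤ 1·2.
h₀' ⇒ L via d/dx closure of L₀.
L = (2 - 8·x + 14·x^2 - 8·x^3 + 4·x^4) + (-3 + 6·x - 11·x^2 + 6·x^3 - 4·x^4)·Dx + (1 - x + 2·x^2 - x^3 + x^4)·Dx^2  (order 2).
h: a_k = -3, -12, -15, -8, -3, -4, …
ICs: h(0) = -3, h′(0) = -12.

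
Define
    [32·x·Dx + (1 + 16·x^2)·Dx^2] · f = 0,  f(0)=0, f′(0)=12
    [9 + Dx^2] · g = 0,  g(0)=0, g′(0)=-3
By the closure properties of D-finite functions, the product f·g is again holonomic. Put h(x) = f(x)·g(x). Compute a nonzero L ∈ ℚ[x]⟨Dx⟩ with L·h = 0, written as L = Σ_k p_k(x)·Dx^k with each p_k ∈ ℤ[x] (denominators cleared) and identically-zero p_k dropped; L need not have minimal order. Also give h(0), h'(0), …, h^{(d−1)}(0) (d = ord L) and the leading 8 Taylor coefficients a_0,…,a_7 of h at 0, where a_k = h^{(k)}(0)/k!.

f: a_k = 0, 12, 0, -64, 0, 3072/5, 0, -49152/7, …
g: a_k = 0, -3, 0, 9/2, 0, -81/40, 0, 243/560, …
h₀=f·g: eliminate ⇒ L₀, order ≤ 2·2.
L = (16425 + 696384·x^2 + 2778624·x^4 + 11943936·x^6 + 47775744·x^8) + (23616·x + 543744·x^3 + 3981312·x^5 + 21233664·x^7)·Dx + (2050 + 87168·x^2 + 470016·x^4 + 2654208·x^6 + 10616832·x^8)·Dx^2 + (2624·x + 60416·x^3 + 442368·x^5 + 2359296·x^7)·Dx^3 + (25 + 1088·x^2 + 17920·x^4 + 147456·x^6 + 589824·x^8)·Dx^4  (order 4).
h: a_k = 0, 0, -36, 0, 246, 0, -4311/2, 0, …
ICs: h(0) = 0, h′(0) = 0, h′′(0) = -72, h′′′(0) = 0.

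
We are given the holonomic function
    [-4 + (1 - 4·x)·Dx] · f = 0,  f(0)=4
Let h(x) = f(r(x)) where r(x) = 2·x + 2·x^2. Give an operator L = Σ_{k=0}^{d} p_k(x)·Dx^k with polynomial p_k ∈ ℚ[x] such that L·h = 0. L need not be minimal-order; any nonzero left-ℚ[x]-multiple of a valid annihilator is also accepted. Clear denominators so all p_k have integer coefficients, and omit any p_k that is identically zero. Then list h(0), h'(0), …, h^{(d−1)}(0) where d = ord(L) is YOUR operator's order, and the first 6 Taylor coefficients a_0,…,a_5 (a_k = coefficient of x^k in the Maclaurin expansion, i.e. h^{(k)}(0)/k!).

L = (8 + 16·x) + (-1 + 8·x + 8·x^2)·Dx  (order 1).
h: a_k = 4, 32, 288, 2560, 22784, 202752, …
ICs: h(0) = 4.

f: a_k = 4, 16, 64, 256, 1024, 4096, …
L₀ from L_f via x↦r, Dx↦r'^{-1}Dx.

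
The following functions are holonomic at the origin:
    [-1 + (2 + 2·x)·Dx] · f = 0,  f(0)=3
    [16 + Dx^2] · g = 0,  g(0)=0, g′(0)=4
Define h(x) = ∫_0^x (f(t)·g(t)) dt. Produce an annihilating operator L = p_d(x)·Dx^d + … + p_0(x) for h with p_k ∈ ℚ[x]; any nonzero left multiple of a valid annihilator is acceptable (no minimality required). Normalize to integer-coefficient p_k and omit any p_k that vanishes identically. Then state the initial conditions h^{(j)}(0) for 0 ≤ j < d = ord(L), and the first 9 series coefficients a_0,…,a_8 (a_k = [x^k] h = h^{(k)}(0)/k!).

L = (67 + 128·x + 64·x^2)·Dx + (-4 - 4·x)·Dx^2 + (4 + 8·x + 4·x^2)·Dx^3  (order 3).
h: a_k = 0, 0, 6, 2, -67/8, -61/20, 4661/960, 3561/2240, -64235/43008, …
ICs: h(0) = 0, h′(0) = 0, h′′(0) = 12.

f: a_k = 3, 3/2, -3/8, 3/16, -15/128, 21/256, -63/1024, 99/2048, -1287/32768, …
g: a_k = 0, 4, 0, -32/3, 0, 128/15, 0, -1024/315, 0, …
L₀ := L_f ⊗_s L_g (sym. prod.), ord ≤ 2.
Integrate: L := L₀·Dx.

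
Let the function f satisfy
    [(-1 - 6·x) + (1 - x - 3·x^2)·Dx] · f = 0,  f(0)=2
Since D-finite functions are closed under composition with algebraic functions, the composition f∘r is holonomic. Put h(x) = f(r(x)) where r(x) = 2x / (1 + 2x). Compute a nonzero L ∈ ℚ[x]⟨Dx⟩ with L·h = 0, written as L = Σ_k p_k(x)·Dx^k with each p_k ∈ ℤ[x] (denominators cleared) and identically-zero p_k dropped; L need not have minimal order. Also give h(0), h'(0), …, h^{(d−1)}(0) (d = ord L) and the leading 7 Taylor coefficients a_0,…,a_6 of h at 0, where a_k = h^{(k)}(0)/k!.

L = (2 + 28·x) + (-1 - 4·x + 8·x^2 + 24·x^3)·Dx  (order 1).
h: a_k = 2, 4, 24, 0, 288, -576, 4608, …
ICs: h(0) = 2.

f: a_k = 2, 2, 8, 14, 38, 80, 194, …
h₀=f(r): pull back L_f along r ⇒ L₀.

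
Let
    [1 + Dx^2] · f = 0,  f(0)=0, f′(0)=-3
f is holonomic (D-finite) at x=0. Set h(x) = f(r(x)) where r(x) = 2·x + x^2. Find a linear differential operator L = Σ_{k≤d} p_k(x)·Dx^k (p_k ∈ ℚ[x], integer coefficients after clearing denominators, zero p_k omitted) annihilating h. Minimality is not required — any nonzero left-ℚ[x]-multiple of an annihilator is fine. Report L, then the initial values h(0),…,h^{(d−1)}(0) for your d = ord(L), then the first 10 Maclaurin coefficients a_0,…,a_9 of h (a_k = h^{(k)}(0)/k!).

f: a_k = 0, -3, 0, 1/2, 0, -1/40, 0, 1/1680, 0, -1/120960, …
Change of var in L_f (x↦r) gives L₀.
L = (4 + 12·x + 12·x^2 + 4·x^3) - Dx + (1 + x)·Dx^2  (order 2).
h: a_k = 0, -6, -3, 4, 6, 11/5, -3/2, -202/105, -11/15, 551/3780, …
ICs: h(0) = 0, h′(0) = -6.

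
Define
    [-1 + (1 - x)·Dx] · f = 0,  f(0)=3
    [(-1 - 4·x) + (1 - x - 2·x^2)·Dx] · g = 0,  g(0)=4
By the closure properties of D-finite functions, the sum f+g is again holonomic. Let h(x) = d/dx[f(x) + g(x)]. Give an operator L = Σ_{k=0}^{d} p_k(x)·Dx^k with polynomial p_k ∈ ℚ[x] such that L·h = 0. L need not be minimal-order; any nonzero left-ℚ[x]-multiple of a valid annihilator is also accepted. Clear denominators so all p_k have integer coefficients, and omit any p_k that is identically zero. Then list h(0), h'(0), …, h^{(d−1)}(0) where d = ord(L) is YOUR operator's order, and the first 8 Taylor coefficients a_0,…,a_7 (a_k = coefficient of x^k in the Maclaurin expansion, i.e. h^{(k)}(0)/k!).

L = (-6 - 48·x - 96·x^3 + 24·x^4) + (6 + 18·x - 12·x^2 + 24·x^3 - 90·x^4 + 24·x^5)·Dx + (-1 + 2·x - 5·x^2 + 12·x^3 + 2·x^4 - 14·x^5 + 4·x^6)·Dx^2  (order 2).
h: a_k = 7, 30, 69, 188, 435, 1050, 2401, 5496, …
ICs: h(0) = 7, h′(0) = 30.

f: a_k = 3, 3, 3, 3, 3, 3, 3, 3, …
g: a_k = 4, 4, 12, 20, 44, 84, 172, 340, …
Sum ⇒ L₀ = lclm(L_f,L_g) in ℚ(x)⟨Dx⟩.
h₀' ⇒ L via d/dx closure of L₀.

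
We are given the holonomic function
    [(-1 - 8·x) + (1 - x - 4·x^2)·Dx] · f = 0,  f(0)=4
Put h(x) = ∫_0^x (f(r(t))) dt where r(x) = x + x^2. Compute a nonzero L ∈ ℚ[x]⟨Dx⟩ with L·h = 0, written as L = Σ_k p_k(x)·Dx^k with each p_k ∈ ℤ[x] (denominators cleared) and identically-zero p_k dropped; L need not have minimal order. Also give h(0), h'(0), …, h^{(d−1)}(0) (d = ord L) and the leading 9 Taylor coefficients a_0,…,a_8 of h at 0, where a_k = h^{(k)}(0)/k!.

L = (1 + 10·x + 24·x^2 + 16·x^3)·Dx + (-1 + x + 5·x^2 + 8·x^3 + 4·x^4)·Dx^2  (order 2).
h: a_k = 0, 4, 2, 8, 19, 244/5, 416/3, 2756/7, 2293/2, …
ICs: h(0) = 0, h′(0) = 4.

f: a_k = 4, 4, 20, 36, 116, 260, 724, 1764, 4660, …
f∘r: x↦r, Dx↦Dx/r' in L_f ⇒ L₀.
h=∫h₀ ⇒ L = L₀·Dx.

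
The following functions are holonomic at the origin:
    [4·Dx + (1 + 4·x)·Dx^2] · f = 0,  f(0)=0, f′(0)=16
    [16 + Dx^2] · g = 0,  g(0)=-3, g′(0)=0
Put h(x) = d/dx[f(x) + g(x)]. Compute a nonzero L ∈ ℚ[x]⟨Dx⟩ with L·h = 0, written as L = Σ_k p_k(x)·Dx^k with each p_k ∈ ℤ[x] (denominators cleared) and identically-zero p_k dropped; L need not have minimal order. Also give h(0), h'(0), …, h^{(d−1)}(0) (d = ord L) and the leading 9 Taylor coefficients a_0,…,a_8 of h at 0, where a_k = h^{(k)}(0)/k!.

f: a_k = 0, 16, -32, 256/3, -256, 4096/5, -8192/3, 65536/7, -32768, …
g: a_k = -3, 0, 24, 0, -32, 0, 256/15, 0, -512/105, …
L₀ := lclm(L_f,L_g); ord L₀ ≤ 2+2.
h₀' ⇒ L via d/dx closure of L₀.
L = (448 + 512·x + 1024·x^2) + (48 + 320·x + 768·x^2 + 1024·x^3)·Dx + (28 + 32·x + 64·x^2)·Dx^2 + (3 + 20·x + 48·x^2 + 64·x^3)·Dx^3  (order 3).
h: a_k = 16, -16, 256, -1152, 4096, -81408/5, 65536, -27529216/105, 1048576, …
ICs: h(0) = 16, h′(0) = -16, h′′(0) = 512.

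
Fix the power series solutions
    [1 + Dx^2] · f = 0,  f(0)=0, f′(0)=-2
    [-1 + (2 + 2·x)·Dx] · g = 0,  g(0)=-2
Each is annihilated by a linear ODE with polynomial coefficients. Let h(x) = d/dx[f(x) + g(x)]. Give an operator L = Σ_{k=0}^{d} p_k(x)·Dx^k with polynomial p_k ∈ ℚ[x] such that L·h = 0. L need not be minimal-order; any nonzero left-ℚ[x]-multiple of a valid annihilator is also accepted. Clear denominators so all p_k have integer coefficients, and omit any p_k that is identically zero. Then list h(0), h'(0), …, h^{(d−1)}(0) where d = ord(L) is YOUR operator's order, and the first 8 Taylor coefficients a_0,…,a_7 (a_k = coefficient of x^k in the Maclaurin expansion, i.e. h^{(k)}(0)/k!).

f: a_k = 0, -2, 0, 1/3, 0, -1/60, 0, 1/2520, …
g: a_k = -2, -1, 1/4, -1/8, 5/64, -7/128, 21/512, -33/1024, …
h₀=f+g: left-lcm gives L₀, ord ≤ 3.
h₀' ⇒ L via d/dx closure of L₀.
L = (-19 - 8·x - 4·x^2) + (-14 - 30·x - 24·x^2 - 8·x^3)·Dx + (-19 - 8·x - 4·x^2)·Dx^2 + (-14 - 30·x - 24·x^2 - 8·x^3)·Dx^3  (order 3).
h: a_k = -3, 1/2, 5/8, 5/16, -137/384, 63/256, -10267/46080, 429/2048, …
ICs: h(0) = -3, h′(0) = 1/2, h′′(0) = 5/4.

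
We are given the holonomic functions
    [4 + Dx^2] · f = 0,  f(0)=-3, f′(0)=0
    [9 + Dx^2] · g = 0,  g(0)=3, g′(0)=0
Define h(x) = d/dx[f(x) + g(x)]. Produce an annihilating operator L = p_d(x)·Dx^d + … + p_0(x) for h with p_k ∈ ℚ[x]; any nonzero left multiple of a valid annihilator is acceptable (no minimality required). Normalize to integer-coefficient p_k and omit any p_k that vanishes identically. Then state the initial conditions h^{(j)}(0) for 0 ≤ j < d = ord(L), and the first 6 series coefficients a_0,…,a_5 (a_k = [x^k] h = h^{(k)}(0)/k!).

f: a_k = -3, 0, 6, 0, -2, 0, …
g: a_k = 3, 0, -27/2, 0, 81/8, 0, …
f+g: L₀ = lclm(L_f,L_g), ord ≤ 2+2.
Differentiate: ansatz ord ≤ ord L₀ ⇒ L.
L = 36 + 13·Dx^2 + Dx^4  (order 4).
h: a_k = 0, -15, 0, 65/2, 0, -133/8, …
ICs: h(0) = 0, h′(0) = -15, h′′(0) = 0, h′′′(0) = 195.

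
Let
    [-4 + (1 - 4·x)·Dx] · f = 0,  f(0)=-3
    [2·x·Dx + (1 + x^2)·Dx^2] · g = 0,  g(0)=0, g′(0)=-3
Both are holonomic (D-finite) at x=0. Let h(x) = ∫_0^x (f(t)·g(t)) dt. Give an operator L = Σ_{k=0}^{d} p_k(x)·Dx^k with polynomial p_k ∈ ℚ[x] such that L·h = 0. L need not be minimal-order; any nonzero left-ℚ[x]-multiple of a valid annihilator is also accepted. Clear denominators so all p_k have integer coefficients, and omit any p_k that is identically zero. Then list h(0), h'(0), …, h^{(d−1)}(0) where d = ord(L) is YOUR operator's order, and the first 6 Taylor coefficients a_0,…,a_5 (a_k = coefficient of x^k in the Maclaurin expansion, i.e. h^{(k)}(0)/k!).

f: a_k = -3, -12, -48, -192, -768, -3072, …
g: a_k = 0, -3, 0, 1, 0, -3/5, …
f·g: L₀ = L_f ⊗_s L_g, ord ≤ 1·2.
h=∫₀ˣh₀: take L = L₀·Dx.
L = 8·x·Dx + (8 - 2·x + 16·x^2)·Dx^2 + (-1 + 4·x - x^2 + 4·x^3)·Dx^3  (order 3).
h: a_k = 0, 0, 9/2, 12, 141/4, 564/5, …
ICs: h(0) = 0, h′(0) = 0, h′′(0) = 9.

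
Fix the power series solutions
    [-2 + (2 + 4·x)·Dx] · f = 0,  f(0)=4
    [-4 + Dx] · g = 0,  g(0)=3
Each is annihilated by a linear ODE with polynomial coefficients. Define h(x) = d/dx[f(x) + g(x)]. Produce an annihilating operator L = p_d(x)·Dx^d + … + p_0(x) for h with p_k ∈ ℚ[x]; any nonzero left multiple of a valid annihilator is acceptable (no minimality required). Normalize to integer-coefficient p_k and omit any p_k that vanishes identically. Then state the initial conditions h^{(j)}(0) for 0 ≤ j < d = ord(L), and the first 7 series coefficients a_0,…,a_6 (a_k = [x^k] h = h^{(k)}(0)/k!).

f: a_k = 4, 4, -2, 2, -5/2, 7/2, -21/4, …
g: a_k = 3, 12, 24, 32, 32, 128/5, 256/15, …
h₀=f+g: left-lcm gives L₀, ord ≤ 2.
h=h₀': d/dx-closure on L₀ ⇒ L.
L = (-28 - 32·x) + (-13 - 64·x - 64·x^2)·Dx + (5 + 18·x + 16·x^2)·Dx^2  (order 2).
h: a_k = 16, 44, 102, 118, 291/2, 709/10, 7561/60, …
ICs: h(0) = 16, h′(0) = 44.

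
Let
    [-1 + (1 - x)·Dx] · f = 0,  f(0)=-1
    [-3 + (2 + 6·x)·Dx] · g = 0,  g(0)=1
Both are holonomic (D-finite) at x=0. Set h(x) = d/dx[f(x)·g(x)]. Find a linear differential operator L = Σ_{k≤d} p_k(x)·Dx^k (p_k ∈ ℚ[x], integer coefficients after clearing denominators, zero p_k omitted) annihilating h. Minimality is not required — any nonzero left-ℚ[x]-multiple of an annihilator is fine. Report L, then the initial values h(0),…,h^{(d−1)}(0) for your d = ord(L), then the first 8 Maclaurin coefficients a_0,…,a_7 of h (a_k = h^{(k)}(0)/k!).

L = (11 + 90·x + 27·x^2) + (-10 - 26·x + 18·x^2 + 18·x^3)·Dx  (order 1).
h: a_k = -5/2, -11/4, -147/16, 13/32, -8375/256, 25827/512, -384671/2048, 1935421/4096, …
ICs: h(0) = -5/2.

f: a_k = -1, -1, -1, -1, -1, -1, -1, -1, …
g: a_k = 1, 3/2, -9/8, 27/16, -405/128, 1701/256, -15309/1024, 72171/2048, …
Sym-product of L_f,L_g gives L₀ (≤ ord 1).
Derive L from L₀ (diff closure).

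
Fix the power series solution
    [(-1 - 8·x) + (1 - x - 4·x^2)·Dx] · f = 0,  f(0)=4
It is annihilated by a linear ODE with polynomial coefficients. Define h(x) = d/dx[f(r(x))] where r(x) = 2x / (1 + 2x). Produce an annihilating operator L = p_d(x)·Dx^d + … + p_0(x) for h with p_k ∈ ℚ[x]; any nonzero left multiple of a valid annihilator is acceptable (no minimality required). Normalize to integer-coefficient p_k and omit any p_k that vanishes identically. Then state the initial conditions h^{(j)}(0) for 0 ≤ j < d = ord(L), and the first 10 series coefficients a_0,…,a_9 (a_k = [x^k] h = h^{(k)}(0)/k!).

L = (16 + 96·x + 960·x^2 + 1152·x^3) + (-1 - 22·x - 60·x^2 + 248·x^3 + 576·x^4)·Dx  (order 1).
h: a_k = 8, 128, 0, 4096, -10240, 122880, -516096, 3801088, -19169280, 118620160, …
ICs: h(0) = 8.

f: a_k = 4, 4, 20, 36, 116, 260, 724, 1764, 4660, 11716, …
Change of var in L_f (x↦r) gives L₀.
h₀' ⇒ L via d/dx closure of L₀.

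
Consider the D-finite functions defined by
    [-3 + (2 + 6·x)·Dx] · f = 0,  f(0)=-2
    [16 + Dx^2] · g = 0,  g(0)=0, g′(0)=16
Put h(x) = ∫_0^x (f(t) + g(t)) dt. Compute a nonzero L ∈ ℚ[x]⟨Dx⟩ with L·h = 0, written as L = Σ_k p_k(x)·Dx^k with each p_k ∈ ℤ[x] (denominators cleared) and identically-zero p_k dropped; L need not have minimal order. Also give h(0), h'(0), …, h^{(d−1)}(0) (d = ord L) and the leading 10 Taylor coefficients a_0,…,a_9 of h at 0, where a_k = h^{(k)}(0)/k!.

f: a_k = -2, -3, 9/4, -27/8, 405/64, -1701/128, 15309/512, -72171/1024, 2814669/16384, -14073345/32768, …
g: a_k = 0, 16, 0, -128/3, 0, 512/15, 0, -4096/315, 0, 8192/2835, …
h₀=f+g: left-lcm gives L₀, ord ≤ 3.
Integrate: L := L₀·Dx.
L = (-4368 - 18432·x - 27648·x^2)·Dx + (1760 + 17568·x + 55296·x^2 + 55296·x^3)·Dx^2 + (-273 - 1152·x - 1728·x^2)·Dx^3 + (110 + 1098·x + 3456·x^2 + 3456·x^3)·Dx^4  (order 4).
h: a_k = 0, -2, 13/2, 3/4, -1105/96, 81/64, 40021/11520, 2187/512, -26928169/2580480, 312741/16384, …
ICs: h(0) = 0, h′(0) = -2, h′′(0) = 13, h′′′(0) = 9/2.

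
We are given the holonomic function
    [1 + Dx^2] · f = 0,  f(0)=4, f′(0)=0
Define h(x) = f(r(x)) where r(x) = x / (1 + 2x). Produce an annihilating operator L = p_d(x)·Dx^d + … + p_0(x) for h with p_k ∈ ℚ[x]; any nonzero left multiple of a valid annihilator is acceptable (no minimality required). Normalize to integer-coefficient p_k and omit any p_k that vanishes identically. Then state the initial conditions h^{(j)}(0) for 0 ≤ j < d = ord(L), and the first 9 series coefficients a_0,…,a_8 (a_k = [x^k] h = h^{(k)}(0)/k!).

f: a_k = 4, 0, -2, 0, 1/6, 0, -1/180, 0, 1/10080, …
f∘r: x↦r, Dx↦Dx/r' in L_f ⇒ L₀.
L = 1 + (4 + 24·x + 48·x^2 + 32·x^3)·Dx + (1 + 8·x + 24·x^2 + 32·x^3 + 16·x^4)·Dx^2  (order 2).
h: a_k = 4, 0, -2, 8, -143/6, 188/3, -27601/180, 1787/5, -8095583/10080, …
ICs: h(0) = 4, h′(0) = 0.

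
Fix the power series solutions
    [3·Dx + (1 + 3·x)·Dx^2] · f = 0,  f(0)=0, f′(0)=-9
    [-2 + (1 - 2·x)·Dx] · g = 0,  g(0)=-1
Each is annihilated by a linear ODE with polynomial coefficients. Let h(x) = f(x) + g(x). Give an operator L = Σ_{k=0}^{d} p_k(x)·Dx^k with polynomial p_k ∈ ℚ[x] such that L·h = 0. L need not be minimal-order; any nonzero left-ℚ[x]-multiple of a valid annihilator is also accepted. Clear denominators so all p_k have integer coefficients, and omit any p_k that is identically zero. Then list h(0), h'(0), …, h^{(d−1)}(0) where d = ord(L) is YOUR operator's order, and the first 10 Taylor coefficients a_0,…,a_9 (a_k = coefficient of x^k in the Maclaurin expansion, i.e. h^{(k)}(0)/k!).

L = (-144 - 72·x)·Dx + (-6 - 216·x - 144·x^2)·Dx^2 + (7 + 13·x - 36·x^2 - 36·x^3)·Dx^3  (order 3).
h: a_k = -1, -11, 19/2, -35, 179/4, -889/5, 601/2, -7457/7, 17635/8, -7073, …
ICs: h(0) = -1, h′(0) = -11, h′′(0) = 19.

f: a_k = 0, -9, 27/2, -27, 243/4, -729/5, 729/2, -6561/7, 19683/8, -6561, …
g: a_k = -1, -2, -4, -8, -16, -32, -64, -128, -256, -512, …
h₀=f+g: left-lcm gives L₀, ord ≤ 3.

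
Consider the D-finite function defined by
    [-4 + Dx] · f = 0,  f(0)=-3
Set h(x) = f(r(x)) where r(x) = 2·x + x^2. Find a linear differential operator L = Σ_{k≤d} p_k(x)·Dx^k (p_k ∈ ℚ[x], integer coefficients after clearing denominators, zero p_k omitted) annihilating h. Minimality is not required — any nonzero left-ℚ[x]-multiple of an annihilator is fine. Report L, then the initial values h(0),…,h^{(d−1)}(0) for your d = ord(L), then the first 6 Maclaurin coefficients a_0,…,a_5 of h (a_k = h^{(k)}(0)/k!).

f: a_k = -3, -12, -24, -32, -32, -128/5, …
h₀=f(r): pull back L_f along r ⇒ L₀.
L = (-8 - 8·x) + Dx  (order 1).
h: a_k = -3, -24, -108, -352, -920, -10176/5, …
ICs: h(0) = -3.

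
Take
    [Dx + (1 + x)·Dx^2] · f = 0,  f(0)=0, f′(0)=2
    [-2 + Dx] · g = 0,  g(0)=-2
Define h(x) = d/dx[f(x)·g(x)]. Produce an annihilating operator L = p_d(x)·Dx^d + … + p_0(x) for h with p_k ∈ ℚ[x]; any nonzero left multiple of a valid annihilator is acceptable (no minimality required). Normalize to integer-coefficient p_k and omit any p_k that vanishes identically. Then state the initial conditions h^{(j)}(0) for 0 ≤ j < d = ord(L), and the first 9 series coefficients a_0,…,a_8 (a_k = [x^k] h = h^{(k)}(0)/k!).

f: a_k = 0, 2, -1, 2/3, -1/2, 2/5, -1/3, 2/7, -1/4, …
g: a_k = -2, -4, -4, -8/3, -4/3, -8/15, -8/45, -16/315, -4/315, …
f·g: L₀ = L_f ⊗_s L_g, ord ≤ 2·1.
Differentiate: ansatz ord ≤ ord L₀ ⇒ L.
L = (4 + 8·x + 8·x^2) + (-4 - 10·x - 8·x^2)·Dx + (1 + 3·x + 2·x^2)·Dx^2  (order 2).
h: a_k = -4, -12, -16, -12, -22/3, -8/3, -68/45, 4/45, -11/21, …
ICs: h(0) = -4, h′(0) = -12.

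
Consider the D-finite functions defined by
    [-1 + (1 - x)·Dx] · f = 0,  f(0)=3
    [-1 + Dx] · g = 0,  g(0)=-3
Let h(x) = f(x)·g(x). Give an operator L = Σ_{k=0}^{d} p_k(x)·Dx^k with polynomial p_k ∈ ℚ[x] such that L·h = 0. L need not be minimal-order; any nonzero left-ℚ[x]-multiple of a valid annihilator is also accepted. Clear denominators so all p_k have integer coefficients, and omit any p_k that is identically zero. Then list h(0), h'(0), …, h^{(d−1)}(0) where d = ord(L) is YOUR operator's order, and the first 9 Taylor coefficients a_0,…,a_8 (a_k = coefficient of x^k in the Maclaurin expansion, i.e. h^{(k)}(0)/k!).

f: a_k = 3, 3, 3, 3, 3, 3, 3, 3, 3, …
g: a_k = -3, -3, -3/2, -1/2, -1/8, -1/40, -1/240, -1/1680, -1/13440, …
Product ⇒ symmetric product L₀, ord ≤ 1.
L = (2 - x) + (-1 + x)·Dx  (order 1).
h: a_k = -9, -18, -45/2, -24, -195/8, -489/20, -1957/80, -685/28, -109601/4480, …
ICs: h(0) = -9.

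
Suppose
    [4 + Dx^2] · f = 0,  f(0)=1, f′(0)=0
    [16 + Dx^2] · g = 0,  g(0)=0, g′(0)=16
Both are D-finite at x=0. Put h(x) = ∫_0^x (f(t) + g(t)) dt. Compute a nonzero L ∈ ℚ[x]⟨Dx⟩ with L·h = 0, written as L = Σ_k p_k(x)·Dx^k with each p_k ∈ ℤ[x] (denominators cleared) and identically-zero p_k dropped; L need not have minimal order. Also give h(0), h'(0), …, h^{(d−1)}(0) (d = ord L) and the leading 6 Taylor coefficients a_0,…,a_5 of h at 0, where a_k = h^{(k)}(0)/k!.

L = 64·Dx + 20·Dx^3 + Dx^5  (order 5).
h: a_k = 0, 1, 8, -2/3, -32/3, 2/15, …
ICs: h(0) = 0, h′(0) = 1, h′′(0) = 16, h′′′(0) = -4, h′′′′(0) = -256.

f: a_k = 1, 0, -2, 0, 2/3, 0, …
g: a_k = 0, 16, 0, -128/3, 0, 512/15, …
f+g: L₀ = lclm(L_f,L_g), ord ≤ 2+2.
h=∫h₀ ⇒ L = L₀·Dx.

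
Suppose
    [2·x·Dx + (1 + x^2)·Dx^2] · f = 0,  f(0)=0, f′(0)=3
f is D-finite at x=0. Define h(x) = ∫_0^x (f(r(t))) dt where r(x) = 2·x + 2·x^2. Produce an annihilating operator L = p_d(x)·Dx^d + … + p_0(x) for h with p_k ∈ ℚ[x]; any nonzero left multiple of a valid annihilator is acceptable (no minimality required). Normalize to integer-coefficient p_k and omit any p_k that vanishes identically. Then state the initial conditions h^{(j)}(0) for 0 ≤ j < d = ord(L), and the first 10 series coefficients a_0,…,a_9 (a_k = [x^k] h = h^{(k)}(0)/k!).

L = (-2 + 8·x + 32·x^2 + 48·x^3 + 24·x^4)·Dx^2 + (1 + 2·x + 4·x^2 + 16·x^3 + 20·x^4 + 8·x^5)·Dx^3  (order 3).
h: a_k = 0, 0, 3, 2, -2, -24/5, -4/5, 88/7, 120/7, -64/3, …
ICs: h(0) = 0, h′(0) = 0, h′′(0) = 6.

f: a_k = 0, 3, 0, -1, 0, 3/5, 0, -3/7, 0, 1/3, …
Substitute x→r, Dx→(1/r')Dx; clear ⇒ L₀.
h=∫₀ˣh₀: take L = L₀·Dx.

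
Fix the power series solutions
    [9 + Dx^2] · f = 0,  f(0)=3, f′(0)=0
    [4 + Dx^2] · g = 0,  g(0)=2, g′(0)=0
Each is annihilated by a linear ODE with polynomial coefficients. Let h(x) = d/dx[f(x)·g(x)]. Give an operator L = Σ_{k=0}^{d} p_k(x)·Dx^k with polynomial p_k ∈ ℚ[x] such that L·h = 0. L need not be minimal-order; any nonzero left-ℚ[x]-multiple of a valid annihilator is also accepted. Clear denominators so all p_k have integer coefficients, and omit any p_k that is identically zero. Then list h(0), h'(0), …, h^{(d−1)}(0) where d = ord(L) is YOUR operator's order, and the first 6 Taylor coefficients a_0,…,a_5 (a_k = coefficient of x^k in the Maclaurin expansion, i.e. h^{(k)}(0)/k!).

L = 25 + 26·Dx^2 + Dx^4  (order 4).
h: a_k = 0, -78, 0, 313, 0, -7813/20, …
ICs: h(0) = 0, h′(0) = -78, h′′(0) = 0, h′′′(0) = 1878.

f: a_k = 3, 0, -27/2, 0, 81/8, 0, …
g: a_k = 2, 0, -4, 0, 4/3, 0, …
f·g: L₀ = L_f ⊗_s L_g, ord ≤ 2·2.
Derive L from L₀ (diff closure).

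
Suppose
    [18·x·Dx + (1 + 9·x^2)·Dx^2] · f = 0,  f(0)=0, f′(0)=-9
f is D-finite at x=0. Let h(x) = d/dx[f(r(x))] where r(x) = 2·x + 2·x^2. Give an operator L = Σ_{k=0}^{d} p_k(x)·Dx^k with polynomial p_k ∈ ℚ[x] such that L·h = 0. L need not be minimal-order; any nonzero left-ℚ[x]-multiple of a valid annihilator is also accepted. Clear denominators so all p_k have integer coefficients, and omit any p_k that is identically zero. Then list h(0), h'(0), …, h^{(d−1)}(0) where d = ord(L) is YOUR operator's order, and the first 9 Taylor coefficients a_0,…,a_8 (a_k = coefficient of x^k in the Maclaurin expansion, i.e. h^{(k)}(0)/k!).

L = (-2 + 72·x + 288·x^2 + 432·x^3 + 216·x^4) + (1 + 2·x + 36·x^2 + 144·x^3 + 180·x^4 + 72·x^5)·Dx  (order 1).
h: a_k = -18, -36, 648, 2592, -20088, -138672, 513216, 6345216, -7768224, …
ICs: h(0) = -18.

f: a_k = 0, -9, 0, 27, 0, -729/5, 0, 6561/7, 0, …
Change of var in L_f (x↦r) gives L₀.
Differentiate: ansatz ord ≤ ord L₀ ⇒ L.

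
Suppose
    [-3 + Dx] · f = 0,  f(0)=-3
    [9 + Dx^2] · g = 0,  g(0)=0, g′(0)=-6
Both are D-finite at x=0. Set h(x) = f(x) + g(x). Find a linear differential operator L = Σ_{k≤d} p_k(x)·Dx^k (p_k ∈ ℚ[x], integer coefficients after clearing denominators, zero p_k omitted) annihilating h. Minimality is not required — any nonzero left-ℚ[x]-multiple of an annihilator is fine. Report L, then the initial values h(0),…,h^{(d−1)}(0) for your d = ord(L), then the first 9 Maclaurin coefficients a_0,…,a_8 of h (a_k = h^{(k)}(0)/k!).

f: a_k = -3, -9, -27/2, -27/2, -81/8, -243/40, -243/80, -729/560, -2187/4480, …
g: a_k = 0, -6, 0, 9, 0, -81/20, 0, 243/280, 0, …
h₀=f+g: left-lcm gives L₀, ord ≤ 3.
L = -27 + 9·Dx - 3·Dx^2 + Dx^3  (order 3).
h: a_k = -3, -15, -27/2, -9/2, -81/8, -81/8, -243/80, -243/560, -2187/4480, …
ICs: h(0) = -3, h′(0) = -15, h′′(0) = -27.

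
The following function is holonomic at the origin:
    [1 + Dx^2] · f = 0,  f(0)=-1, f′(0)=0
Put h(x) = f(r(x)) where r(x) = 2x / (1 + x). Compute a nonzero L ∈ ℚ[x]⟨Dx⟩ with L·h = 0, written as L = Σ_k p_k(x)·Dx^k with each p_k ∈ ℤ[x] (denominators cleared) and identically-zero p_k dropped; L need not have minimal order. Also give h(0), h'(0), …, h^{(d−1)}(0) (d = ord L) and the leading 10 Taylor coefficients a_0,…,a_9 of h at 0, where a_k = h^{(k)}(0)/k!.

L = 4 + (2 + 6·x + 6·x^2 + 2·x^3)·Dx + (1 + 4·x + 6·x^2 + 4·x^3 + x^4)·Dx^2  (order 2).
h: a_k = -1, 0, 2, -4, 16/3, -16/3, 154/45, 4/5, -2354/315, 5168/315, …
ICs: h(0) = -1, h′(0) = 0.

f: a_k = -1, 0, 1/2, 0, -1/24, 0, 1/720, 0, -1/40320, 0, …
L₀ from L_f via x↦r, Dx↦r'^{-1}Dx.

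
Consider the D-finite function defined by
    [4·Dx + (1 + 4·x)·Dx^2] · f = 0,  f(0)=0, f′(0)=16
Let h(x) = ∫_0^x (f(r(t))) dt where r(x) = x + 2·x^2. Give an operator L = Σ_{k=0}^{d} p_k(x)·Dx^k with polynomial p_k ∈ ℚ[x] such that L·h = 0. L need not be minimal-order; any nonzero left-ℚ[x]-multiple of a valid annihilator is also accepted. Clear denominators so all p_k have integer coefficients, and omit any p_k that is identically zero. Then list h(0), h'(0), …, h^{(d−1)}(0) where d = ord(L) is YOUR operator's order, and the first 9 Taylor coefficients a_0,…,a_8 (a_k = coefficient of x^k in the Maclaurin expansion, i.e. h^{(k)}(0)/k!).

L = (16·x + 32·x^2)·Dx^2 + (1 + 8·x + 24·x^2 + 32·x^3)·Dx^3  (order 3).
h: a_k = 0, 0, 8, 0, -32/3, 128/5, -512/15, 0, 1024/7, …
ICs: h(0) = 0, h′(0) = 0, h′′(0) = 16.

f: a_k = 0, 16, -32, 256/3, -256, 4096/5, -8192/3, 65536/7, -32768, …
Substitute x→r, Dx→(1/r')Dx; clear ⇒ L₀.
∫: right-multiply L₀ by Dx.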